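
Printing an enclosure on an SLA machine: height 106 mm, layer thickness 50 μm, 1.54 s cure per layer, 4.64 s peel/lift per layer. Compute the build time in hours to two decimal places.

3.64 hours

Layer count = ceil(106 / 0.05) = 2120.
Cycle time: 1.54 + 4.64 → 6.18 s.
Total = 2120 × 6.18 = 13101.6 s = 3.64 hours.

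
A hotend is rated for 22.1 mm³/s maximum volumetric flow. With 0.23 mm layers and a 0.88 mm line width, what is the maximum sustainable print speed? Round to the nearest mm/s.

109 mm/s

Bead cross-section = 0.23 × 0.88 = 0.2024 mm².
v_max = Q/A = 22.1/0.2024 = 109.19 mm/s → 109 mm/s.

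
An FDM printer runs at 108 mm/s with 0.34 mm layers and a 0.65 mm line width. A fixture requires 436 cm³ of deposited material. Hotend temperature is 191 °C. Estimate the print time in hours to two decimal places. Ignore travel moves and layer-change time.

5.07 hours

Extrusion cross-section = 0.34 × 0.65, so 0.221 mm².
Path length: 436000 mm³ / 0.221 mm² → 1972850.7 mm.
Print-move time = 1972850.7 / 108 = 18267.1 s.
18267.1 s = 5.07 hours.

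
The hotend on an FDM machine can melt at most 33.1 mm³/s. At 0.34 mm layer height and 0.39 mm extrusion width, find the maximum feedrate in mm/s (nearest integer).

250 mm/s

Extrusion cross-section = 0.34 × 0.39 = 0.1326 mm².
v_max = Q/A = 33.1/0.1326 = 249.62 mm/s → 250 mm/s.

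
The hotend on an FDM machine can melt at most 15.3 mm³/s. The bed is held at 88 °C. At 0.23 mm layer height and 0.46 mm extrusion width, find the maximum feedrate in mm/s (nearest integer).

Bead cross-section: 0.23 × 0.46 → 0.1058 mm².
Max speed = 15.3 / 0.1058 = 144.61 ≈ 145 mm/s.

145 mm/s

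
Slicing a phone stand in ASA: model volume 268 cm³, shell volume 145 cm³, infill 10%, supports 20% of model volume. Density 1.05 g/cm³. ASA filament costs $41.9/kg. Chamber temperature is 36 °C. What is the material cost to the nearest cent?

Infill region = 268 − 145 = 123 cm³.
Infill deposited = 0.10 × 123 = 12.3 cm³.
Support: 0.20 × 268 → 53.6 cm³.
Deposited volume = 145 + 12.3 + 53.6 = 210.9 cm³.
Mass: 210.9 × 1.05 → 221.445 g.
At $41.9/kg: 221.445/1000 × 41.9 = $9.28.

$9.28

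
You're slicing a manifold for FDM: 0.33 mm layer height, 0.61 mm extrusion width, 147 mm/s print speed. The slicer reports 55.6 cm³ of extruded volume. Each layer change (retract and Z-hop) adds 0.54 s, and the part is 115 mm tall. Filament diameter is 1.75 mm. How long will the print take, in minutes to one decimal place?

34.5 minutes

Bead cross-section = 0.33 × 0.61 = 0.2013 mm².
Total extruded path = 55600/0.2013 = 276204.7 mm.
Print-move time = 276204.7 / 147, so 1878.9 s.
Layers = ⌈115/0.33⌉ = 349.
Z-hop total = 349 × 0.54, so 188.46 s.
Altogether 1878.9 + 188.46 = 2067.36 s, i.e. 34.5 minutes.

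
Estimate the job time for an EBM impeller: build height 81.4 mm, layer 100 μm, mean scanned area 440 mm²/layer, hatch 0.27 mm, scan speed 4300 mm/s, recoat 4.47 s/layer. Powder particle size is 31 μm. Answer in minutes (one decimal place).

Number of layers: 81.4 / 0.1 → 814 (rounded up).
Per-layer scan distance: 440 / 0.27 → 1629.6 mm.
Scan time per layer = 1629.6 / 4300, so 0.379 s.
Time per layer = 0.379 + 4.47 = 4.849 s.
Build time = 814 × 4.849 = 3947.086 s = 65.8 minutes.

65.8 minutes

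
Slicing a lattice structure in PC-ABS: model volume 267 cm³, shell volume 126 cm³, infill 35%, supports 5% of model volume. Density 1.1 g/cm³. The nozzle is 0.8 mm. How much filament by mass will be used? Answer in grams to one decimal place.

207.6 g

Volume inside the shell = 267 − 126, so 141 cm³.
Infill deposited = 0.35 × 141, so 49.35 cm³.
Support: 0.05 × 267 → 13.35 cm³.
Total printed volume = 126 + 49.35 + 13.35 = 188.7 cm³.
Mass = 188.7 × 1.1, so 207.57 g.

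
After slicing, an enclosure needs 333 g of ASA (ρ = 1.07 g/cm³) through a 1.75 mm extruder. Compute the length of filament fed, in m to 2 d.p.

129.39 m

Volume = 333 g / 1.07 g·cm⁻³ = 311.215 cm³ = 311215 mm³.
A = π r² = π × 0.875² = 2.4053 mm².
Length = 311215 / 2.4053 = 129387.19 mm = 129.39 m.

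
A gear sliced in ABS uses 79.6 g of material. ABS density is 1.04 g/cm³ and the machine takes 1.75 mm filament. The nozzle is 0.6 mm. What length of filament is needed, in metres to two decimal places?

31.82 m

Extruded volume: 79.6/1.04 = 76.5385 cm³ (76538.5 mm³).
Cross-section of 1.75 mm filament: π·(1.75/2)² = 2.4053 mm².
Length = 76538.5 / 2.4053 = 31820.77 mm = 31.82 m.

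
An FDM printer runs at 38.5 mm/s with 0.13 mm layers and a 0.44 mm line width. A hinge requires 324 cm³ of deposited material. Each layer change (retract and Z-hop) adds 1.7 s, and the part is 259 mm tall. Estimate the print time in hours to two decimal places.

Extrusion cross-section = 0.13 × 0.44 = 0.0572 mm².
Toolpath length = 324 cm³ / 0.0572 mm² = 324000 / 0.0572 = 5664335.7 mm.
Time extruding: 5664335.7 / 38.5 → 147125.6 s.
Layer count = ceil(259 / 0.13) = 1993.
Z-hop total = 1993 × 1.7, so 3388.1 s.
Altogether 147125.6 + 3388.1 = 150513.7 s, i.e. 41.81 hours.

41.81 hours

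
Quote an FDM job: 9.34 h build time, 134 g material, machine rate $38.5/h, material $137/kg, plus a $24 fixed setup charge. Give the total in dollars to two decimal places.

Machine cost = 38.5 × 9.34 = $359.59.
Material cost: 137 × 134/1000 → $18.358.
Adding setup: 359.59 + 18.358 + 24 → 401.948 ≈ $401.95.

$401.95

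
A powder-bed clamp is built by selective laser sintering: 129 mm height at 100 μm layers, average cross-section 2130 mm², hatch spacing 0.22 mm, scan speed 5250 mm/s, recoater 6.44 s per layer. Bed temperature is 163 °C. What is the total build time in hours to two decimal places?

Layer count = ceil(129 / 0.1) = 1290.
Per-layer scan distance = 2130 / 0.22, so 9681.8 mm.
Scan time per layer: 9681.8 / 5250 → 1.8442 s.
Time per layer = 1.8442 + 6.44 = 8.2842 s.
1290 layers × 8.2842 s/layer = 10686.618 s, i.e. 2.97 hours.

2.97 hours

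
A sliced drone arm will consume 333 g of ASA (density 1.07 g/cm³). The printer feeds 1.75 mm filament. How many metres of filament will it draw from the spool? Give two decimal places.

129.39 m

Volume = 333 g / 1.07 g·cm⁻³ = 311.215 cm³ = 311215 mm³.
Cross-section of 1.75 mm filament: π·(1.75/2)² = 2.4053 mm².
L = V/A = 311215/2.4053 = 129387.19 mm → 129.39 m.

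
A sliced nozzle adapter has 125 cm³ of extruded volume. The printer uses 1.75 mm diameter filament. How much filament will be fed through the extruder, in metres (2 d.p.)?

A = π r² = π × 0.875² = 2.4053 mm².
Length = 125 cm³ / 2.4053 mm² = 125000 / 2.4053 = 51968.57 mm = 51.97 m.

51.97 m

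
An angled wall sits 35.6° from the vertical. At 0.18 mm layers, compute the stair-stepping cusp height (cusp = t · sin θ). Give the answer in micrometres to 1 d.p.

104.8 μm

h_c = t·sin θ = 0.18 × 0.5821 = 0.104778 mm (104.8 μm).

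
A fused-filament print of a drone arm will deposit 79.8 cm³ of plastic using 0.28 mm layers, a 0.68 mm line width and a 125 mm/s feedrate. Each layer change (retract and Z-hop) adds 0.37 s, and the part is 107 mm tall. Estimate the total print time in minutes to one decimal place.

Extrusion cross-section = 0.28 × 0.68 = 0.1904 mm².
Path length: 79800 mm³ / 0.1904 mm² → 419117.6 mm.
Time extruding: 419117.6 / 125 → 3352.9 s.
Layers = ⌈107/0.28⌉ = 383.
Non-print overhead: 383 × 0.37 → 141.71 s.
Altogether 3352.9 + 141.71 = 3494.61 s, i.e. 58.2 minutes.

58.2 minutes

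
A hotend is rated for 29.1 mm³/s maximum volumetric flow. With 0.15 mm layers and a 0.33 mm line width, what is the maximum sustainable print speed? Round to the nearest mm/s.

Extrusion cross-section = 0.15 × 0.33 = 0.0495 mm².
v_max = Q/A = 29.1/0.0495 = 587.88 mm/s → 588 mm/s.

588 mm/s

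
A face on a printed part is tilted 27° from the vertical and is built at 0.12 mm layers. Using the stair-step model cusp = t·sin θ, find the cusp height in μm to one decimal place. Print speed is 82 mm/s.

Cusp = layer height × sin(27°) = 0.12 × 0.4540 = 0.05448 mm = 54.5 μm.

54.5 μm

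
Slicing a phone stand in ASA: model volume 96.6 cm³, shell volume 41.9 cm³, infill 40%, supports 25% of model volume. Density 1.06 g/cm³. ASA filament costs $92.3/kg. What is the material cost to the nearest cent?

Volume inside the shell = 96.6 − 41.9, so 54.7 cm³.
Infill deposited = 0.40 × 54.7, so 21.88 cm³.
Support = 0.25 × 96.6, so 24.15 cm³.
Deposited volume: 41.9 + 21.88 + 24.15 → 87.93 cm³.
Mass = 87.93 × 1.06, so 93.2058 g.
Cost = 93.2058 g / 1000 × $92.3/kg = $8.60.

$8.60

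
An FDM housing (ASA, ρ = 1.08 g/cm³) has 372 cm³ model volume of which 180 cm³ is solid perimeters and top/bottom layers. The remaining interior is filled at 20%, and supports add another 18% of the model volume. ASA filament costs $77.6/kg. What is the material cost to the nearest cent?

$23.92

Infill region = 372 − 180, so 192 cm³.
Infill deposited = 0.20 × 192, so 38.4 cm³.
Support = 0.18 × 372, so 66.96 cm³.
Deposited volume = 180 + 38.4 + 66.96, so 285.36 cm³.
Mass: 285.36 × 1.08 → 308.1888 g.
Cost = 308.1888 g / 1000 × $77.6/kg = $23.92.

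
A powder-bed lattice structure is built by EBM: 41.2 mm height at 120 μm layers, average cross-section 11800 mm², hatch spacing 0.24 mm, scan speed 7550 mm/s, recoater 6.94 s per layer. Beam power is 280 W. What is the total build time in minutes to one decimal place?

77.1 minutes

Layers = ⌈41.2/0.12⌉ = 344.
Hatch length per layer: 11800 / 0.24 → 49166.7 mm.
Beam time per layer = 49166.7 / 7550, so 6.5121 s.
Per-layer time = 6.5121 + 6.94 = 13.4521 s.
Total: 344 × 13.4521 s = 4627.5224 s → 77.1 minutes.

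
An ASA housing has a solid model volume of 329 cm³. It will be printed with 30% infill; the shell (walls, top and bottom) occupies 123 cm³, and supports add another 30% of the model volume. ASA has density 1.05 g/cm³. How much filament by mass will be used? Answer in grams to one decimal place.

297.7 g

Volume inside the shell = 329 − 123, so 206 cm³.
Infill deposited = 0.30 × 206 = 61.8 cm³.
Support = 0.30 × 329 = 98.7 cm³.
Total printed volume: 123 + 61.8 + 98.7 → 283.5 cm³.
Mass: 283.5 × 1.05 → 297.675 g.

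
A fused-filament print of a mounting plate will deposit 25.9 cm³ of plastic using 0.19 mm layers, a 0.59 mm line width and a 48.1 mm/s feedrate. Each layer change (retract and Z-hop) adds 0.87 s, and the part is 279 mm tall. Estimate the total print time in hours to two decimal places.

Line area = 0.19 × 0.59 = 0.1121 mm².
Total extruded path = 25900/0.1121 = 231043.7 mm.
Print-move time = 231043.7 / 48.1 = 4803.4 s.
Number of layers: 279 / 0.19 → 1469 (rounded up).
Non-print overhead = 1469 × 0.87 = 1278.03 s.
Total = 4803.4 + 1278.03 = 6081.43 s = 1.69 hours.

1.69 hours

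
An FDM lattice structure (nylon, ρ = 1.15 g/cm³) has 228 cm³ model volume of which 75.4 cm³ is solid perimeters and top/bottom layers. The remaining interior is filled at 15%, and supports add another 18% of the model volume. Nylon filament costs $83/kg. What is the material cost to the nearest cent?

Infill region = 228 − 75.4 = 152.6 cm³.
Infill deposited: 0.15 × 152.6 → 22.89 cm³.
Support: 0.18 × 228 → 41.04 cm³.
Total extruded = 75.4 + 22.89 + 41.04, so 139.33 cm³.
Mass = 139.33 × 1.15 = 160.2295 g.
Cost = 160.2295 g / 1000 × $83/kg = $13.30.

$13.30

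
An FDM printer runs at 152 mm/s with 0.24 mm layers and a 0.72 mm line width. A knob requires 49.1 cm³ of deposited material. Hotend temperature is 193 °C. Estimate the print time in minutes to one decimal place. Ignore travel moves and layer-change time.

Line area = 0.24 × 0.72 = 0.1728 mm².
Total extruded path = 49100/0.1728 = 284143.5 mm.
Time extruding: 284143.5 / 152 → 1869.4 s.
Converting: 1869.4 s = 31.2 minutes.

31.2 minutes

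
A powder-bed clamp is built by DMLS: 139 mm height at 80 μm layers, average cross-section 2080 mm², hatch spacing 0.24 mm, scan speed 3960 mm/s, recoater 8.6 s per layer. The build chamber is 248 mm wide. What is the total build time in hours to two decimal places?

5.21 hours

Layer count = ceil(139 / 0.08) = 1738.
Scan path per layer: 2080 / 0.24 → 8666.7 mm.
Scan time per layer = 8666.7 / 3960, so 2.1886 s.
Per-layer time: 2.1886 + 8.6 → 10.7886 s.
Total: 1738 × 10.7886 s = 18750.5868 s → 5.21 hours.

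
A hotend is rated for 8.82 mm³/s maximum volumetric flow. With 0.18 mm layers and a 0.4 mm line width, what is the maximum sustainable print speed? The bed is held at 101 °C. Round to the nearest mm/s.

Bead cross-section: 0.18 × 0.4 → 0.072 mm².
Max speed = 8.82 / 0.072 = 122.50 ≈ 123 mm/s.

123 mm/s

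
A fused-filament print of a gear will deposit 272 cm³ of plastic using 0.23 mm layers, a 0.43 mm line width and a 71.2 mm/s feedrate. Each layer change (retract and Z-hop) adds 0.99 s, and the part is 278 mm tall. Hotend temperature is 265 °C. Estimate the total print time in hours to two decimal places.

Extrusion cross-section: 0.23 × 0.43 → 0.0989 mm².
Total extruded path = 272000/0.0989 = 2750252.8 mm.
Print-move time = 2750252.8 / 71.2 = 38627.1 s.
Layers = ⌈278/0.23⌉ = 1209.
Non-print overhead = 1209 × 0.99 = 1196.91 s.
Altogether 38627.1 + 1196.91 = 39824.01 s, i.e. 11.06 hours.

11.06 hours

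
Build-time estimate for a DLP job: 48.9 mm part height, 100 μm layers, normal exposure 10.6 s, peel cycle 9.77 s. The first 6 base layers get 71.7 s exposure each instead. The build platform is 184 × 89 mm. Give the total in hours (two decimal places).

2.87 hours

Layers = ⌈48.9/0.1⌉ = 489.
Burn-in layers: 6 × (71.7 + 9.77) → 488.82 s.
Regular layers: 483 × (10.6 + 9.77) → 9838.71 s.
Sum: 488.82 + 9838.71 = 10327.53 s → 2.87 hours.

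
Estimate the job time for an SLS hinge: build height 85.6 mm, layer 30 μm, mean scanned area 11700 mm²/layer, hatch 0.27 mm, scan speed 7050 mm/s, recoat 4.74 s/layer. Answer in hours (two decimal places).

8.63 hours

Layer count = ceil(85.6 / 0.03) = 2854.
Per-layer scan distance = 11700 / 0.27, so 43333.3 mm.
Scan time per layer: 43333.3 / 7050 → 6.1466 s.
Per-layer time = 6.1466 + 4.74, so 10.8866 s.
Total: 2854 × 10.8866 s = 31070.3564 s → 8.63 hours.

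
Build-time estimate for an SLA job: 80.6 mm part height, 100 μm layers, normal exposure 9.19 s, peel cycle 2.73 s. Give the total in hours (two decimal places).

Number of layers: 80.6 / 0.1 → 806 (rounded up).
Per-layer time: 9.19 + 2.73 → 11.92 s.
Total = 806 × 11.92 = 9607.52 s = 2.67 hours.

2.67 hours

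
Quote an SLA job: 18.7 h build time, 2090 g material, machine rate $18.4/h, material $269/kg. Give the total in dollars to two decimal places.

Time charge = 18.4 × 18.7 = $344.08.
Material charge = 269 × 2090/1000 = $562.21.
Job cost: 344.08 + 562.21 = $906.29.

$906.29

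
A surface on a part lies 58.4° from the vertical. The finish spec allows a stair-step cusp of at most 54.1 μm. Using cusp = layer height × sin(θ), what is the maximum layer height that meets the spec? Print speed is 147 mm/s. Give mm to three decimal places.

0.064 mm

sin(58.4°) = 0.8517; t_max = 0.0541/0.8517 = 0.064 mm.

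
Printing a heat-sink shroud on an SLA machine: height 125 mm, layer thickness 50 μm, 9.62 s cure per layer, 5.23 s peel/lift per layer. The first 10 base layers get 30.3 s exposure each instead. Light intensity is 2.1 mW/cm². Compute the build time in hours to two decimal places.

10.37 hours

Layers = ⌈125/0.05⌉ = 2500.
Base layers = 10 × (30.3 + 5.23) = 355.3 s.
Remaining layers = 2490 × (9.62 + 5.23), so 36976.5 s.
Total = 355.3 + 36976.5 = 37331.8 s = 10.37 hours.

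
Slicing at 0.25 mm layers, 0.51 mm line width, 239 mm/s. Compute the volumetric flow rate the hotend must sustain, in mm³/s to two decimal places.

Extrusion cross-section = 0.25 × 0.51 = 0.1275 mm².
Q = v·A = 239 × 0.1275 = 30.47 mm³/s.

30.47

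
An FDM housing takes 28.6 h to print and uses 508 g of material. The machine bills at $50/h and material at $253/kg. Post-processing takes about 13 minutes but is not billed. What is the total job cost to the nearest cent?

Machine cost = 50 × 28.6 = $1430.00.
Feedstock cost: 253 × 508/1000 → $128.524.
Total = 1430.00 + 128.524 = 1558.524 ≈ $1558.52.

$1558.52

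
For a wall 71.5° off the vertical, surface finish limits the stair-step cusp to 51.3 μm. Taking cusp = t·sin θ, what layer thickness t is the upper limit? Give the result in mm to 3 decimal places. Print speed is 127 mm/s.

t = h_c / sin θ = 0.0513 / 0.9483 = 0.054 mm.

0.054 mm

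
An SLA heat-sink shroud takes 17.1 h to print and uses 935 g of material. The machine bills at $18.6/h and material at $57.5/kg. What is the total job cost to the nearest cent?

$371.82

Machine cost = 18.6 × 17.1, so $318.06.
Material charge: 57.5 × 935/1000 → $53.7625.
Job cost: 318.06 + 53.7625 = 371.8225 ≈ $371.82.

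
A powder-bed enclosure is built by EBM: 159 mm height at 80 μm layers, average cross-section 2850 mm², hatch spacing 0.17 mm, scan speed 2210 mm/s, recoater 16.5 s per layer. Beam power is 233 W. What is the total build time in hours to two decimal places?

13.30 hours

Number of layers: 159 / 0.08 → 1988 (rounded up).
Hatch length per layer: 2850 / 0.17 → 16764.7 mm.
Scan time per layer = 16764.7 / 2210, so 7.5858 s.
Per-layer time = 7.5858 + 16.5 = 24.0858 s.
Total: 1988 × 24.0858 s = 47882.5704 s → 13.30 hours.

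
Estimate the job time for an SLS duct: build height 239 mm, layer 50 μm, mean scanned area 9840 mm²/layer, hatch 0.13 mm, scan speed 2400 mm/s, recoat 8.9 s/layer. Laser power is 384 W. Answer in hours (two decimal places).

53.69 hours

Layer count = ceil(239 / 0.05) = 4780.
Per-layer scan distance = 9840 / 0.13, so 75692.3 mm.
Scan time per layer = 75692.3 / 2400, so 31.5385 s.
Time per layer = 31.5385 + 8.9, so 40.4385 s.
Build time = 4780 × 40.4385 = 193296.03 s = 53.69 hours.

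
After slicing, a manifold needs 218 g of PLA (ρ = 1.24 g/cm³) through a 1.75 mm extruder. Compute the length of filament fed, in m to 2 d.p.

Volume = 218 g / 1.24 g·cm⁻³ = 175.8065 cm³ = 175806.5 mm³.
Filament cross-section = π × (1.75/2)² = 2.4053 mm².
Length = 175806.5 / 2.4053 = 73091.3 mm = 73.09 m.

73.09 m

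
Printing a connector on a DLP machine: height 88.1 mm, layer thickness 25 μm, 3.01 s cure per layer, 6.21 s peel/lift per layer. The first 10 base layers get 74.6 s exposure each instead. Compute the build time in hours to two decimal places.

9.22 hours

Layer count = ceil(88.1 / 0.025) = 3524.
Burn-in layers: 10 × (74.6 + 6.21) → 808.1 s.
Normal layers: 3514 × (3.01 + 6.21) → 32399.08 s.
Total = 808.1 + 32399.08 = 33207.18 s = 9.22 hours.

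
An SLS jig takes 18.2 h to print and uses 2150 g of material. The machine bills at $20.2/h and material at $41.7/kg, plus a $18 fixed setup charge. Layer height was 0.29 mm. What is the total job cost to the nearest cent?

Machine cost: 20.2 × 18.2 → $367.64.
Material charge = 41.7 × 2150/1000 = $89.655.
Adding setup: 367.64 + 89.655 + 18 → 475.295 ≈ $475.30.

$475.30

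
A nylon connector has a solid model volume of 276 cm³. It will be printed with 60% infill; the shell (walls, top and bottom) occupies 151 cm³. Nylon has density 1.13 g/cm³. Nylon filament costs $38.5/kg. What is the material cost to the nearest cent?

$9.83

Infill region = 276 − 151 = 125 cm³.
Infill deposited = 0.60 × 125, so 75 cm³.
Deposited volume = 151 + 75, so 226 cm³.
Mass: 226 × 1.13 → 255.38 g.
At $38.5/kg: 255.38/1000 × 38.5 = $9.83.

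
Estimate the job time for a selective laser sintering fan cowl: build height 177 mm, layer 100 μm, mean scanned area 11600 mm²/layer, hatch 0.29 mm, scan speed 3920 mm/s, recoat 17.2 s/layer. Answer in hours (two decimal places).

13.47 hours

Layers = ⌈177/0.1⌉ = 1770.
Hatch length per layer: 11600 / 0.29 → 40000 mm.
Scan time per layer = 40000 / 3920 = 10.2041 s.
Layer cycle = 10.2041 + 17.2, so 27.4041 s.
1770 layers × 27.4041 s/layer = 48505.257 s, i.e. 13.47 hours.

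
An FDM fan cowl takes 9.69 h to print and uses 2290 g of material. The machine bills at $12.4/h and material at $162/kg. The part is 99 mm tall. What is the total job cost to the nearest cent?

Machine-time cost: 12.4 × 9.69 → $120.156.
Material cost: 162 × 2290/1000 → $370.98.
Total = 120.156 + 370.98 = 491.136 ≈ $491.14.

$491.14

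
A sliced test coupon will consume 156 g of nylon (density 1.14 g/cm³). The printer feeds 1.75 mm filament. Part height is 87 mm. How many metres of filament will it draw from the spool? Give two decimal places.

Extruded volume: 156/1.14 = 136.8421 cm³ (136842.1 mm³).
Cross-section of 1.75 mm filament: π·(1.75/2)² = 2.4053 mm².
Length = 136842.1 / 2.4053 = 56891.91 mm = 56.89 m.

56.89 m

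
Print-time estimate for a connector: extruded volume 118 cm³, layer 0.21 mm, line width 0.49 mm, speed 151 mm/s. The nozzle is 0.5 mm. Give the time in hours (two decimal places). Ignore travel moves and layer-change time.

Bead cross-section = 0.21 × 0.49, so 0.1029 mm².
Toolpath length = 118 cm³ / 0.1029 mm² = 118000 / 0.1029 = 1146744.4 mm.
Time extruding = 1146744.4 / 151 = 7594.3 s.
7594.3 s = 2.11 hours.

2.11 hours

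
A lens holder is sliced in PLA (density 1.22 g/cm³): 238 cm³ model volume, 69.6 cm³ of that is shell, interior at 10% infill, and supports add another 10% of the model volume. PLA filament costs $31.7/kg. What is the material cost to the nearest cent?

$4.26

Infill region = 238 − 69.6 = 168.4 cm³.
Infill deposited: 0.10 × 168.4 → 16.84 cm³.
Support: 0.10 × 238 → 23.8 cm³.
Deposited volume: 69.6 + 16.84 + 23.8 → 110.24 cm³.
Mass = 110.24 × 1.22 = 134.4928 g.
At $31.7/kg: 134.4928/1000 × 31.7 = $4.26.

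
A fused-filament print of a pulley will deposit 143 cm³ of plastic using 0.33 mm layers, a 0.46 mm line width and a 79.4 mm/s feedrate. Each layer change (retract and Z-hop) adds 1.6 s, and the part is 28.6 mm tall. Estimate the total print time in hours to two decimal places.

Extrusion cross-section = 0.33 × 0.46, so 0.1518 mm².
Toolpath length = 143 cm³ / 0.1518 mm² = 143000 / 0.1518 = 942029 mm.
Print-move time = 942029 / 79.4, so 11864.3 s.
Layers = ⌈28.6/0.33⌉ = 87.
Non-print overhead = 87 × 1.6 = 139.2 s.
Altogether 11864.3 + 139.2 = 12003.5 s, i.e. 3.33 hours.

3.33 hours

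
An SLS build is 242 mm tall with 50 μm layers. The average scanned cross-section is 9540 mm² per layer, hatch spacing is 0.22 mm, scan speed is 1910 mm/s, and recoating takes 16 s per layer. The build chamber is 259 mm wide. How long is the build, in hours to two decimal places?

52.03 hours

Number of layers: 242 / 0.05 → 4840 (rounded up).
Hatch length per layer = 9540 / 0.22 = 43363.6 mm.
Laser time per layer: 43363.6 / 1910 → 22.7035 s.
Layer cycle: 22.7035 + 16 → 38.7035 s.
4840 layers × 38.7035 s/layer = 187324.94 s, i.e. 52.03 hours.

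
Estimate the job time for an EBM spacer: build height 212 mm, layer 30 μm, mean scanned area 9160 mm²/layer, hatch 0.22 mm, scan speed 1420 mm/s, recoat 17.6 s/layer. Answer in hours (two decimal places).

92.11 hours

Layer count = ceil(212 / 0.03) = 7067.
Scan path per layer = 9160 / 0.22, so 41636.4 mm.
Scan time per layer: 41636.4 / 1420 → 29.3214 s.
Per-layer time = 29.3214 + 17.6, so 46.9214 s.
Build time = 7067 × 46.9214 = 331593.5338 s = 92.11 hours.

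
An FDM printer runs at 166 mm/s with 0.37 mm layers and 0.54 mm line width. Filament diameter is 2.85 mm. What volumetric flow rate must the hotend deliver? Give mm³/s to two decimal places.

33.17

Bead cross-section: 0.37 × 0.54 → 0.1998 mm².
Volumetric flow = 166 × 0.1998 = 33.17 mm³/s.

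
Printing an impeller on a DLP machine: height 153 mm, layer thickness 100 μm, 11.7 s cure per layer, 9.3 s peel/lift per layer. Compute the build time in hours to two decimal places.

8.93 hours

Layer count = ceil(153 / 0.1) = 1530.
Each layer takes = 11.7 + 9.3 = 21 s.
Build time: 1530 × 21 s = 32130 s, i.e. 8.93 hours.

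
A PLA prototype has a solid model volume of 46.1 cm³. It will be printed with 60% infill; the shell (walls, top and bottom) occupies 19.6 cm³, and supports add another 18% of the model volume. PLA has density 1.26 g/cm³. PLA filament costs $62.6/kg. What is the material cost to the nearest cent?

$3.45

Infill region = 46.1 − 19.6, so 26.5 cm³.
Deposited infill = 0.60 × 26.5, so 15.9 cm³.
Support: 0.18 × 46.1 → 8.298 cm³.
Total printed volume = 19.6 + 15.9 + 8.298, so 43.798 cm³.
Mass: 43.798 × 1.26 → 55.18548 g.
At $62.6/kg: 55.18548/1000 × 62.6 = $3.45.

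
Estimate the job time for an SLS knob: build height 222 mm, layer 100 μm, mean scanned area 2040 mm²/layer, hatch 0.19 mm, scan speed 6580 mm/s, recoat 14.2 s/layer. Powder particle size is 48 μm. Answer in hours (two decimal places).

Layers = ⌈222/0.1⌉ = 2220.
Hatch length per layer = 2040 / 0.19, so 10736.8 mm.
Laser time per layer = 10736.8 / 6580 = 1.6317 s.
Time per layer: 1.6317 + 14.2 → 15.8317 s.
Total: 2220 × 15.8317 s = 35146.374 s → 9.76 hours.

9.76 hours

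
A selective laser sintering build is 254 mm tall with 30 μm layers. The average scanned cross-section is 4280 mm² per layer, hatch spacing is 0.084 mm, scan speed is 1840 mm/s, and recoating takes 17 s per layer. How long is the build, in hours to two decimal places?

105.11 hours

Layer count = ceil(254 / 0.03) = 8467.
Scan path per layer: 4280 / 0.084 → 50952.4 mm.
Laser time per layer: 50952.4 / 1840 → 27.6915 s.
Per-layer time = 27.6915 + 17 = 44.6915 s.
Build time = 8467 × 44.6915 = 378402.9305 s = 105.11 hours.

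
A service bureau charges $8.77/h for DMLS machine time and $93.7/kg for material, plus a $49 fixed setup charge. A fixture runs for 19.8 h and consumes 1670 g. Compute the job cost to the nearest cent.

Machine cost = 8.77 × 19.8 = $173.646.
Feedstock cost: 93.7 × 1670/1000 → $156.479.
Total = 173.646 + 156.479 + 49 = 379.125 ≈ $379.13.

$379.13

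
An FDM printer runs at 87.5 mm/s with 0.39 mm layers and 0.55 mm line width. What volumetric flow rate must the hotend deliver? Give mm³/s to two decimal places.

Extrusion cross-section: 0.39 × 0.55 → 0.2145 mm².
Volumetric flow = 87.5 × 0.2145 = 18.77 mm³/s.

18.77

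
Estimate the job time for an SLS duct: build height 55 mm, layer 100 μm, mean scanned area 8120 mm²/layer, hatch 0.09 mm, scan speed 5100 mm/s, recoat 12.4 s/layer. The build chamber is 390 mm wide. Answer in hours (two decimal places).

4.60 hours

Layers = ⌈55/0.1⌉ = 550.
Hatch length per layer = 8120 / 0.09, so 90222.2 mm.
Scan time per layer: 90222.2 / 5100 → 17.6906 s.
Layer cycle = 17.6906 + 12.4 = 30.0906 s.
550 layers × 30.0906 s/layer = 16549.83 s, i.e. 4.60 hours.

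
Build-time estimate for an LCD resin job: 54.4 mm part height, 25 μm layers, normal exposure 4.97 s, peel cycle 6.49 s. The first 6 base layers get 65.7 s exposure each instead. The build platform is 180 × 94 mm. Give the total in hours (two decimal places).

7.03 hours

Number of layers: 54.4 / 0.025 → 2176 (rounded up).
Burn-in layers: 6 × (65.7 + 6.49) → 433.14 s.
Regular layers: 2170 × (4.97 + 6.49) → 24868.2 s.
Sum: 433.14 + 24868.2 = 25301.34 s → 7.03 hours.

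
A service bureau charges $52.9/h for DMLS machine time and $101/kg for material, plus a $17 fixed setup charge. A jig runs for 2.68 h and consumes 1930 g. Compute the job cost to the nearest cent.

$353.70

Machine cost = 52.9 × 2.68, so $141.772.
Material cost: 101 × 1930/1000 → $194.93.
Total = 141.772 + 194.93 + 17 = 353.702 ≈ $353.70.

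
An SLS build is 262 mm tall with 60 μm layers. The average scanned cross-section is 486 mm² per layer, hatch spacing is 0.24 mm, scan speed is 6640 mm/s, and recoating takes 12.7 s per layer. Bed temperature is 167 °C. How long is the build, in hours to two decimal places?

15.78 hours

Layers = ⌈262/0.06⌉ = 4367.
Per-layer scan distance = 486 / 0.24 = 2025 mm.
Scan time per layer: 2025 / 6640 → 0.305 s.
Layer cycle: 0.305 + 12.7 → 13.005 s.
Build time = 4367 × 13.005 = 56792.835 s = 15.78 hours.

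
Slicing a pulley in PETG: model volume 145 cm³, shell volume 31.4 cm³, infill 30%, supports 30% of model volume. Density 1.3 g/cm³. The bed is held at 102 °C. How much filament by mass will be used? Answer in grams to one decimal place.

Interior volume: 145 − 31.4 → 113.6 cm³.
Infill deposited: 0.30 × 113.6 → 34.08 cm³.
Support = 0.30 × 145, so 43.5 cm³.
Total printed volume: 31.4 + 34.08 + 43.5 → 108.98 cm³.
Mass = 108.98 × 1.3, so 141.674 g.

141.7 g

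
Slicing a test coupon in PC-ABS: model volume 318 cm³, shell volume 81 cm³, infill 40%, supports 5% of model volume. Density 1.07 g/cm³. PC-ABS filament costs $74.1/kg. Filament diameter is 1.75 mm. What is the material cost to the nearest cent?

$15.20

Infill region = 318 − 81, so 237 cm³.
Infill volume = 0.40 × 237 = 94.8 cm³.
Support = 0.05 × 318 = 15.9 cm³.
Deposited volume: 81 + 94.8 + 15.9 → 191.7 cm³.
Mass: 191.7 × 1.07 → 205.119 g.
At $74.1/kg: 205.119/1000 × 74.1 = $15.20.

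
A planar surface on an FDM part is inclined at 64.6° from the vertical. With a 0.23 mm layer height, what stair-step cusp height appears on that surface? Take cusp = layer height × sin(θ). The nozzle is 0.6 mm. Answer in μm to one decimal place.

207.8 μm

h_c = t·sin θ = 0.23 × 0.9033 = 0.207759 mm (207.8 μm).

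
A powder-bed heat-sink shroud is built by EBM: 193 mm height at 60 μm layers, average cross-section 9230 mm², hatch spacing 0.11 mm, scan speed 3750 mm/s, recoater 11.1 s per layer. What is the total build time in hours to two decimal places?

29.91 hours

Layer count = ceil(193 / 0.06) = 3217.
Hatch length per layer = 9230 / 0.11 = 83909.1 mm.
Beam time per layer = 83909.1 / 3750 = 22.3758 s.
Per-layer time: 22.3758 + 11.1 → 33.4758 s.
Total: 3217 × 33.4758 s = 107691.6486 s → 29.91 hours.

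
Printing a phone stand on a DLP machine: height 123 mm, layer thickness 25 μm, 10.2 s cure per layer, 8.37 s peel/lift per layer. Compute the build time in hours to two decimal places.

Number of layers: 123 / 0.025 → 4920 (rounded up).
Each layer takes: 10.2 + 8.37 → 18.57 s.
Build time: 4920 × 18.57 s = 91364.4 s, i.e. 25.38 hours.

25.38 hours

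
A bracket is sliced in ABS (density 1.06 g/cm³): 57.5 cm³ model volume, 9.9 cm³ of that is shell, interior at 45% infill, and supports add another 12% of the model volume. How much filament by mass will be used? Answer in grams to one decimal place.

Infill region: 57.5 − 9.9 → 47.6 cm³.
Infill volume = 0.45 × 47.6, so 21.42 cm³.
Support: 0.12 × 57.5 → 6.9 cm³.
Total extruded: 9.9 + 21.42 + 6.9 → 38.22 cm³.
Mass = 38.22 × 1.06 = 40.5132 g.

40.5 g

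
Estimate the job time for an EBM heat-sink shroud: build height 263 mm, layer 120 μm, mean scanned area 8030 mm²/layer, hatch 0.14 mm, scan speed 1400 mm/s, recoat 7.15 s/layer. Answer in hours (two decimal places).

29.30 hours

Number of layers: 263 / 0.12 → 2192 (rounded up).
Per-layer scan distance = 8030 / 0.14 = 57357.1 mm.
Scan time per layer = 57357.1 / 1400, so 40.9694 s.
Time per layer = 40.9694 + 7.15 = 48.1194 s.
Build time = 2192 × 48.1194 = 105477.7248 s = 29.30 hours.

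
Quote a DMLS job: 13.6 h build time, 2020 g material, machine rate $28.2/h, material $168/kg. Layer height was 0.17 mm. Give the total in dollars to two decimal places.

$722.88

Machine-time cost = 28.2 × 13.6 = $383.52.
Feedstock cost = 168 × 2020/1000 = $339.36.
Job cost: 383.52 + 339.36 = $722.88.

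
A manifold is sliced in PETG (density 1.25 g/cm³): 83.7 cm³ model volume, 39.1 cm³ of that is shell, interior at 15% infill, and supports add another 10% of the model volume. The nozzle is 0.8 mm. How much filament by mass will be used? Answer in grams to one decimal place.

Infill region = 83.7 − 39.1, so 44.6 cm³.
Infill deposited = 0.15 × 44.6 = 6.69 cm³.
Support: 0.10 × 83.7 → 8.37 cm³.
Total printed volume: 39.1 + 6.69 + 8.37 → 54.16 cm³.
Mass = 54.16 × 1.25 = 67.7 g.

67.7 g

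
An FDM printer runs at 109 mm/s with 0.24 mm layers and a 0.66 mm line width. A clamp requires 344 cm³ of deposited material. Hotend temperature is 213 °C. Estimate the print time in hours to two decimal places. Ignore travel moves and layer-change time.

Bead cross-section: 0.24 × 0.66 → 0.1584 mm².
Path length: 344000 mm³ / 0.1584 mm² → 2171717.2 mm.
Time extruding = 2171717.2 / 109 = 19924 s.
19924 s = 5.53 hours.

5.53 hours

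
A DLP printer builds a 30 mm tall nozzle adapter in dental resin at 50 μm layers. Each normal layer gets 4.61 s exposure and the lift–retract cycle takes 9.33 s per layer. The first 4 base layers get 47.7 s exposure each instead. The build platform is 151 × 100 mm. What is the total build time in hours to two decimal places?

Number of layers: 30 / 0.05 → 600 (rounded up).
Base layers = 4 × (47.7 + 9.33) = 228.12 s.
Regular layers = 596 × (4.61 + 9.33), so 8308.24 s.
Total = 228.12 + 8308.24 = 8536.36 s = 2.37 hours.

2.37 hours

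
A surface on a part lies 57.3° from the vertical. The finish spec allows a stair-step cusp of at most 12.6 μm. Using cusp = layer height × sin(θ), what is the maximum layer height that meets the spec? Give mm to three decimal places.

0.015 mm

t = h_c / sin θ = 0.0126 / 0.8415 = 0.015 mm.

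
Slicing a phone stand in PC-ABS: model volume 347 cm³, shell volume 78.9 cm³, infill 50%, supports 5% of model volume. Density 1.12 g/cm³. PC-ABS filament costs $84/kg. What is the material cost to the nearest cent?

Infill region: 347 − 78.9 → 268.1 cm³.
Infill volume: 0.50 × 268.1 → 134.05 cm³.
Support = 0.05 × 347, so 17.35 cm³.
Total printed volume = 78.9 + 134.05 + 17.35, so 230.3 cm³.
Mass: 230.3 × 1.12 → 257.936 g.
Cost = 257.936 g / 1000 × $84/kg = $21.67.

$21.67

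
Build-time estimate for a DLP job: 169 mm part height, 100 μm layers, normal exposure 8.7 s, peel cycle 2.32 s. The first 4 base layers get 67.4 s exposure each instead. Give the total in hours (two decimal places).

Layer count = ceil(169 / 0.1) = 1690.
Base layers = 4 × (67.4 + 2.32), so 278.88 s.
Regular layers: 1686 × (8.7 + 2.32) → 18579.72 s.
Sum: 278.88 + 18579.72 = 18858.6 s → 5.24 hours.

5.24 hours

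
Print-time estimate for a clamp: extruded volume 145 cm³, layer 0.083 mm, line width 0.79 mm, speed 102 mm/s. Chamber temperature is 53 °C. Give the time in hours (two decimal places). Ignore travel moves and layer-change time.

6.02 hours

Bead cross-section = 0.083 × 0.79, so 0.06557 mm².
Total extruded path = 145000/0.06557 = 2211377.2 mm.
Time extruding = 2211377.2 / 102 = 21680.2 s.
Converting: 21680.2 s = 6.02 hours.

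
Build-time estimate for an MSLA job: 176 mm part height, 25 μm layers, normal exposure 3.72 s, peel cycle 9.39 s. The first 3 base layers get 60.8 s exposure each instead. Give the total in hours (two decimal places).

Layers = ⌈176/0.025⌉ = 7040.
Bottom layers: 3 × (60.8 + 9.39) → 210.57 s.
Regular layers = 7037 × (3.72 + 9.39) = 92255.07 s.
Total = 210.57 + 92255.07 = 92465.64 s = 25.68 hours.

25.68 hours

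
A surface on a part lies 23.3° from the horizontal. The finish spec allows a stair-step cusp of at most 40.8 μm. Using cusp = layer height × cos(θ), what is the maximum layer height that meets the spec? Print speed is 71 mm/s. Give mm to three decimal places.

cos(23.3°) = 0.9184; t_max = 0.0408/0.9184 = 0.044 mm.

0.044 mm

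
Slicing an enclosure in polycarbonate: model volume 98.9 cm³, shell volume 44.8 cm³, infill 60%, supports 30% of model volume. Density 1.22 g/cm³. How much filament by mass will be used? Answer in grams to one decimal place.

Volume inside the shell: 98.9 − 44.8 → 54.1 cm³.
Infill deposited: 0.60 × 54.1 → 32.46 cm³.
Support: 0.30 × 98.9 → 29.67 cm³.
Total extruded = 44.8 + 32.46 + 29.67 = 106.93 cm³.
Mass: 106.93 × 1.22 → 130.4546 g.

130.5 g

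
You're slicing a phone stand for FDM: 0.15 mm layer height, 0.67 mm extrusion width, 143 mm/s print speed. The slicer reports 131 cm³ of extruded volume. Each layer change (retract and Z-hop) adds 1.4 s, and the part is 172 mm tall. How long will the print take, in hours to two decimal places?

Extrusion cross-section = 0.15 × 0.67 = 0.1005 mm².
Toolpath length = 131 cm³ / 0.1005 mm² = 131000 / 0.1005 = 1303482.6 mm.
Print-move time = 1303482.6 / 143, so 9115.3 s.
Layer count = ceil(172 / 0.15) = 1147.
Z-hop total: 1147 × 1.4 → 1605.8 s.
Total = 9115.3 + 1605.8 = 10721.1 s = 2.98 hours.

2.98 hours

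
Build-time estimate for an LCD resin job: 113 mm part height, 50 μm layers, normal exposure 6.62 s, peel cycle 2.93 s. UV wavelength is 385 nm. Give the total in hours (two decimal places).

Number of layers: 113 / 0.05 → 2260 (rounded up).
Per-layer time = 6.62 + 2.93 = 9.55 s.
Total = 2260 × 9.55 = 21583 s = 6.00 hours.

6.00 hours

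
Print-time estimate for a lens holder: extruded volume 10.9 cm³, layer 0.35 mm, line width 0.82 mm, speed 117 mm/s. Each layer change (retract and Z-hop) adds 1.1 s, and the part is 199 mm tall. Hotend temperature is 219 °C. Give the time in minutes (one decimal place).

Line area: 0.35 × 0.82 → 0.287 mm².
Path length: 10900 mm³ / 0.287 mm² → 37979.1 mm.
Extrusion time = 37979.1 / 117 = 324.6 s.
Layers = ⌈199/0.35⌉ = 569.
Non-print overhead = 569 × 1.1, so 625.9 s.
Altogether 324.6 + 625.9 = 950.5 s, i.e. 15.8 minutes.

15.8 minutes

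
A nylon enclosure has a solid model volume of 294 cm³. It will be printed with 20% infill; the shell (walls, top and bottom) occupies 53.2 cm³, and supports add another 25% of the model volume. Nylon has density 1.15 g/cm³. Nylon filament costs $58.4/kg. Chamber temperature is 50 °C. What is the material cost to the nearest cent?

Volume inside the shell = 294 − 53.2 = 240.8 cm³.
Infill volume = 0.20 × 240.8 = 48.16 cm³.
Support: 0.25 × 294 → 73.5 cm³.
Deposited volume: 53.2 + 48.16 + 73.5 → 174.86 cm³.
Mass = 174.86 × 1.15 = 201.089 g.
Cost = 201.089 g / 1000 × $58.4/kg = $11.74.

$11.74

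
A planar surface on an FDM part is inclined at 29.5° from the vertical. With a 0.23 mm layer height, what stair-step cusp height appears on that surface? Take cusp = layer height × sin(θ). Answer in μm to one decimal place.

113.3 μm

sin(29.5°) = 0.4924, so cusp = 0.23 × 0.4924 = 0.113252 mm → 113.3 μm.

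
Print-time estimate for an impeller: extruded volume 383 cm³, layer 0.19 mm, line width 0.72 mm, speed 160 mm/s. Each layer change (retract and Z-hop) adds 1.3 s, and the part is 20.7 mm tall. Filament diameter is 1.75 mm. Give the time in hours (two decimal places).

Extrusion cross-section = 0.19 × 0.72 = 0.1368 mm².
Total extruded path = 383000/0.1368 = 2799707.6 mm.
Time extruding: 2799707.6 / 160 → 17498.2 s.
Number of layers: 20.7 / 0.19 → 109 (rounded up).
Z-hop total = 109 × 1.3, so 141.7 s.
Total = 17498.2 + 141.7 = 17639.9 s = 4.90 hours.

4.90 hours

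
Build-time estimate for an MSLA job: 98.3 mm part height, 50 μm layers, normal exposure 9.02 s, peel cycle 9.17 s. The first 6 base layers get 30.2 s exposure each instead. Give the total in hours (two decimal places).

9.97 hours

Layers = ⌈98.3/0.05⌉ = 1966.
Burn-in layers = 6 × (30.2 + 9.17), so 236.22 s.
Normal layers: 1960 × (9.02 + 9.17) → 35652.4 s.
Sum: 236.22 + 35652.4 = 35888.62 s → 9.97 hours.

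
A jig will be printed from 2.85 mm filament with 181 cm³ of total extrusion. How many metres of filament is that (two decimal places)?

Filament cross-section = π × (2.85/2)² = 6.3794 mm².
L = 181000 mm³ / 6.3794 mm² = 28372.57 mm, i.e. 28.37 m.

28.37 m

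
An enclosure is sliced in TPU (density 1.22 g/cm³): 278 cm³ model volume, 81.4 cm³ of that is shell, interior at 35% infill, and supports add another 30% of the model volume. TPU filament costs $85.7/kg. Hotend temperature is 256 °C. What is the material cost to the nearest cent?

$24.42

Interior volume = 278 − 81.4 = 196.6 cm³.
Infill volume = 0.35 × 196.6 = 68.81 cm³.
Support: 0.30 × 278 → 83.4 cm³.
Total printed volume = 81.4 + 68.81 + 83.4, so 233.61 cm³.
Mass: 233.61 × 1.22 → 285.0042 g.
Cost = 285.0042 g / 1000 × $85.7/kg = $24.42.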